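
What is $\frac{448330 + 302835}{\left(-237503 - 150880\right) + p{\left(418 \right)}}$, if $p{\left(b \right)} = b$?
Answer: $- \frac{150233}{77593} \approx -1.9362$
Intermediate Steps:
$\frac{448330 + 302835}{\left(-237503 - 150880\right) + p{\left(418 \right)}} = \frac{448330 + 302835}{\left(-237503 - 150880\right) + 418} = \frac{751165}{\left(-237503 - 150880\right) + 418} = \frac{751165}{-388383 + 418} = \frac{751165}{-387965} = 751165 \left(- \frac{1}{387965}\right) = - \frac{150233}{77593}$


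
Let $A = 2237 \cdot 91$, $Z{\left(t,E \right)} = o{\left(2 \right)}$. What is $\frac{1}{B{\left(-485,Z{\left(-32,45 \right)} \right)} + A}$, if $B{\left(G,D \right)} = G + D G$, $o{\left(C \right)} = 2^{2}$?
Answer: $\frac{1}{201142} \approx 4.9716 \cdot 10^{-6}$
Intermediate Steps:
$o{\left(C \right)} = 4$
$Z{\left(t,E \right)} = 4$
$A = 203567$
$\frac{1}{B{\left(-485,Z{\left(-32,45 \right)} \right)} + A} = \frac{1}{- 485 \left(1 + 4\right) + 203567} = \frac{1}{\left(-485\right) 5 + 203567} = \frac{1}{-2425 + 203567} = \frac{1}{201142}$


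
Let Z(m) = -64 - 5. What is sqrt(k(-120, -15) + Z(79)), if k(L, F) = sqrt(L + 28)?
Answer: sqrt(-69 + 2*I*sqrt(23)) ≈ 0.57597 + 8.3266*I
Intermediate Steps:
k(L, F) = sqrt(28 + L)
Z(m) = -69
sqrt(k(-120, -15) + Z(79)) = sqrt(sqrt(28 - 120) - 69) = sqrt(sqrt(-92) - 69) = sqrt(2*I*sqrt(23) - 69) = sqrt(-69 + 2*I*sqrt(23))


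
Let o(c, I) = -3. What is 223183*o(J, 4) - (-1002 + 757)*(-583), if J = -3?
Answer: -812384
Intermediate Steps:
223183*o(J, 4) - (-1002 + 757)*(-583) = 223183*(-3) - (-1002 + 757)*(-583) = -669549 - (-245)*(-583) = -669549 - 1*142835 = -669549 - 142835 = -812384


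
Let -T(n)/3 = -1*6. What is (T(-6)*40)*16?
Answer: 11520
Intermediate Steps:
T(n) = 18 (T(n) = -(-3)*6 = -3*(-6) = 18)
(T(-6)*40)*16 = (18*40)*16 = 720*16 = 11520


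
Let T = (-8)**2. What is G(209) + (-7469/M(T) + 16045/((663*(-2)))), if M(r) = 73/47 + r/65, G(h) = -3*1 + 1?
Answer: -30401354011/10280478 ≈ -2957.2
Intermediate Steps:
T = 64
G(h) = -2 (G(h) = -3 + 1 = -2)
M(r) = 73/47 + r/65 (M(r) = 73*(1/47) + r*(1/65) = 73/47 + r/65)
G(209) + (-7469/M(T) + 16045/((663*(-2)))) = -2 + (-7469/(73/47 + (1/65)*64) + 16045/((663*(-2)))) = -2 + (-7469/(73/47 + 64/65) + 16045/(-1326)) = -2 + (-7469/7753/3055 + 16045*(-1/1326)) = -2 + (-7469*3055/7753 - 16045/1326) = -2 + (-22817795/7753 - 16045/1326) = -2 - 30380793055/10280478 = -30401354011/10280478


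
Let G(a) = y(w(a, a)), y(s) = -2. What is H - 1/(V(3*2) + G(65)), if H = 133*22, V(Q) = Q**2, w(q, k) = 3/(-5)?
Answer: 99483/34 ≈ 2926.0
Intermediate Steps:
w(q, k) = -3/5 (w(q, k) = 3*(-1/5) = -3/5)
G(a) = -2
H = 2926
H - 1/(V(3*2) + G(65)) = 2926 - 1/((3*2)**2 - 2) = 2926 - 1/(6**2 - 2) = 2926 - 1/(36 - 2) = 2926 - 1/34 = 99483/34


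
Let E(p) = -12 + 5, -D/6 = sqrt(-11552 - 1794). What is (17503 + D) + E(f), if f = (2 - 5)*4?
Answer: 17496 - 6*I*sqrt(13346) ≈ 17496.0 - 693.15*I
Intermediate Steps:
f = -12 (f = -3*4 = -12)
D = -6*I*sqrt(13346) (D = -6*sqrt(-11552 - 1794) = -6*I*sqrt(13346) ≈ -693.15*I)
E(p) = -7
(17503 + D) + E(f) = (17503 - 6*I*sqrt(13346)) - 7 = 17496 - 6*I*sqrt(13346)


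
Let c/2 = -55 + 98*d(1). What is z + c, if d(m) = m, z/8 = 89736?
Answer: 717974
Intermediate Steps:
z = 717888 (z = 8*89736 = 717888)
c = 86 (c = 2*(-55 + 98*1) = 2*(-55 + 98) = 2*43 = 86)
z + c = 717888 + 86 = 717974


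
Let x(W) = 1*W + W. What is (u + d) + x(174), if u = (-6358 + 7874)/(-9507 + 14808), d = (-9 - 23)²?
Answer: 7274488/5301 ≈ 1372.3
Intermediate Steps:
x(W) = 2*W (x(W) = W + W = 2*W)
d = 1024 (d = (-32)² = 1024)
u = 1516/5301 ≈ 0.28598
(u + d) + x(174) = (1516/5301 + 1024) + 2*174 = 5429740/5301 + 348 = 7274488/5301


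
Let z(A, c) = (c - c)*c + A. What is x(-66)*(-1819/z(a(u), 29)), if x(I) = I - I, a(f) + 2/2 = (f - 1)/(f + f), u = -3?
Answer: 0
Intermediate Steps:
a(f) = -1 + (-1 + f)/(2*f) (a(f) = -1 + (f - 1)/(f + f) = -1 + (-1 + f)/((2*f)) = -1 + (-1 + f)*(1/(2*f)) = -1 + (-1 + f)/(2*f))
x(I) = 0
z(A, c) = A (z(A, c) = 0*c + A = 0 + A = A)
x(-66)*(-1819/z(a(u), 29)) = 0*(-1819*(-6/(-1 - 1*(-3)))) = 0*(-1819*(-6/(-1 + 3))) = 0*(-1819/((1/2)*(-1/3)*2)) = 0*(-1819/(-1/3)) = 0*(-1819*(-3)) = 0*5457 = 0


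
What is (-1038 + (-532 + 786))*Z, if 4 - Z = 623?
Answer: 485296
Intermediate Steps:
Z = -619 (Z = 4 - 1*623 = 4 - 623 = -619)
(-1038 + (-532 + 786))*Z = (-1038 + (-532 + 786))*(-619) = (-1038 + 254)*(-619) = -784*(-619) = 485296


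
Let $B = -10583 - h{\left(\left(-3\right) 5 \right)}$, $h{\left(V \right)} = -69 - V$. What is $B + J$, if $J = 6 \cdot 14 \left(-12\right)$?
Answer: $-11537$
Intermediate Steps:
$B = -10529$ ($B = -10583 - \left(-69 - \left(-3\right) 5\right) = -10583 - \left(-69 - -15\right) = -10583 - \left(-69 + 15\right) = -10583 - -54 = -10583 + 54 = -10529$)
$J = -1008$ ($J = 84 \left(-12\right) = -1008$)
$B + J = -10529 - 1008 = -11537$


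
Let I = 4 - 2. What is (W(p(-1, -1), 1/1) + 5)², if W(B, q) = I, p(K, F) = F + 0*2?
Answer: 49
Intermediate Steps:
I = 2
p(K, F) = F (p(K, F) = F + 0 = F)
W(B, q) = 2
(W(p(-1, -1), 1/1) + 5)² = (2 + 5)² = 7² = 49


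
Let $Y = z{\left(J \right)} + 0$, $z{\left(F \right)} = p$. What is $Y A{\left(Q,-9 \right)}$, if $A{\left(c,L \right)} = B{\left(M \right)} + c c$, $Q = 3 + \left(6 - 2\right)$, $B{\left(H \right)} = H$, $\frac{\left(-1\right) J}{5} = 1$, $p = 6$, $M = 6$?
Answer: $330$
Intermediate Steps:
$J = -5$ ($J = \left(-5\right) 1 = -5$)
$z{\left(F \right)} = 6$
$Q = 7$ ($Q = 3 + 4 = 7$)
$Y = 6$ ($Y = 6 + 0 = 6$)
$A{\left(c,L \right)} = 6 + c^{2}$ ($A{\left(c,L \right)} = 6 + c c = 6 + c^{2}$)
$Y A{\left(Q,-9 \right)} = 6 \left(6 + 7^{2}\right) = 6 \left(6 + 49\right) = 6 \cdot 55 = 330$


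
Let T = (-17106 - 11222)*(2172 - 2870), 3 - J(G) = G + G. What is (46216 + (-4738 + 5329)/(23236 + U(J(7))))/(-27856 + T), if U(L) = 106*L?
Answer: 1019987711/435774092160 ≈ 0.0023406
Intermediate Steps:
J(G) = 3 - 2*G (J(G) = 3 - (G + G) = 3 - 2*G)
T = 19772944 (T = -28328*(-698) = 19772944)
(46216 + (-4738 + 5329)/(23236 + U(J(7))))/(-27856 + T) = (46216 + (-4738 + 5329)/(23236 + 106*(3 - 2*7)))/(-27856 + 19772944) = (46216 + 591/(23236 + 106*(3 - 14)))/19745088 = (46216 + 591/(23236 + 106*(-11)))*(1/19745088) = (46216 + 591/(23236 - 1166))*(1/19745088) = (46216 + 591/22070)*(1/19745088) = (1019987711/22070)*(1/19745088) = 1019987711/435774092160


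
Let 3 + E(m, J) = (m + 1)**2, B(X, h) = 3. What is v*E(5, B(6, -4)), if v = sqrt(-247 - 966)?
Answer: 33*I*sqrt(1213) ≈ 1149.3*I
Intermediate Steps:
E(m, J) = -3 + (1 + m)**2 (E(m, J) = -3 + (m + 1)**2 = -3 + (1 + m)**2)
v = I*sqrt(1213) (v = sqrt(-1213) = I*sqrt(1213) ≈ 34.828*I)
v*E(5, B(6, -4)) = (I*sqrt(1213))*(-3 + (1 + 5)**2) = (I*sqrt(1213))*(-3 + 6**2) = (I*sqrt(1213))*(-3 + 36) = (I*sqrt(1213))*33 = 33*I*sqrt(1213)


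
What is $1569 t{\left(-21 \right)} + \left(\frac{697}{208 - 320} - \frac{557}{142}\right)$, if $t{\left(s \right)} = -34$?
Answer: $- \frac{424288071}{7952} \approx -53356.0$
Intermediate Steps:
$1569 t{\left(-21 \right)} + \left(\frac{697}{208 - 320} - \frac{557}{142}\right) = 1569 \left(-34\right) + \left(\frac{697}{208 - 320} - \frac{557}{142}\right) = -53346 + \left(\frac{697}{208 - 320} - \frac{557}{142}\right) = -53346 + \left(\frac{697}{-112} - \frac{557}{142}\right) = -53346 + \left(697 \left(- \frac{1}{112}\right) - \frac{557}{142}\right) = -53346 - \frac{80679}{7952} = - \frac{424288071}{7952}$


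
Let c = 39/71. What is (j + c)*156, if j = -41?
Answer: -448032/71 ≈ -6310.3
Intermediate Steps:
c = 39/71 (c = 39*(1/71) = 39/71 ≈ 0.54930)
(j + c)*156 = (-41 + 39/71)*156 = -2872/71*156 = -448032/71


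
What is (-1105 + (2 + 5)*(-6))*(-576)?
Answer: 660672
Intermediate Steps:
(-1105 + (2 + 5)*(-6))*(-576) = (-1105 + 7*(-6))*(-576) = (-1105 - 42)*(-576) = -1147*(-576) = 660672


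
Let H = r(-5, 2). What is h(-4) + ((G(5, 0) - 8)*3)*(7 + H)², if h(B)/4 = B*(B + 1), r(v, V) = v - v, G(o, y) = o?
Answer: -393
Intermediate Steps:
r(v, V) = 0
H = 0
h(B) = 4*B*(1 + B) (h(B) = 4*(B*(B + 1)) = 4*(B*(1 + B)) = 4*B*(1 + B))
h(-4) + ((G(5, 0) - 8)*3)*(7 + H)² = 4*(-4)*(1 - 4) + ((5 - 8)*3)*(7 + 0)² = 4*(-4)*(-3) - 3*3*7² = 48 - 9*49 = 48 - 441 = -393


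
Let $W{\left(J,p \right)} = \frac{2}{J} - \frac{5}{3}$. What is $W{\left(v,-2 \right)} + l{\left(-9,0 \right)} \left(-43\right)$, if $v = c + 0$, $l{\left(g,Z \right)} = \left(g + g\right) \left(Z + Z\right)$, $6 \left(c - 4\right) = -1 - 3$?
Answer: $- \frac{16}{15} \approx -1.0667$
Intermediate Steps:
$c = \frac{10}{3}$ ($c = 4 + \frac{-1 - 3}{6} = 4 + \frac{1}{6} \left(-4\right) = 4 - \frac{2}{3} = \frac{10}{3} \approx 3.3333$)
$l{\left(g,Z \right)} = 4 Z g$ ($l{\left(g,Z \right)} = 2 g 2 Z = 4 Z g$)
$v = \frac{10}{3}$ ($v = \frac{10}{3} + 0 = \frac{10}{3} \approx 3.3333$)
$W{\left(J,p \right)} = - \frac{5}{3} + \frac{2}{J}$ ($W{\left(J,p \right)} = \frac{2}{J} - \frac{5}{3} = - \frac{5}{3} + \frac{2}{J}$)
$W{\left(v,-2 \right)} + l{\left(-9,0 \right)} \left(-43\right) = \left(- \frac{5}{3} + \frac{2}{\frac{10}{3}}\right) + 4 \cdot 0 \left(-9\right) \left(-43\right) = \left(- \frac{5}{3} + 2 \cdot \frac{3}{10}\right) + 0 \left(-43\right) = \left(- \frac{5}{3} + \frac{3}{5}\right) + 0 = - \frac{16}{15} + 0 = - \frac{16}{15}$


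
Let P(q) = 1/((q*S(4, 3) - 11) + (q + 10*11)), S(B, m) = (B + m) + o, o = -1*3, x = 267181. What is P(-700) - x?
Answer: -908682582/3401 ≈ -2.6718e+5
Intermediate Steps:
o = -3
S(B, m) = -3 + B + m (S(B, m) = (B + m) - 3 = -3 + B + m)
P(q) = 1/(99 + 5*q) (P(q) = 1/((q*(-3 + 4 + 3) - 11) + (q + 10*11)) = 1/((q*4 - 11) + (q + 110)) = 1/((4*q - 11) + (110 + q)) = 1/((-11 + 4*q) + (110 + q)) = 1/(99 + 5*q))
P(-700) - x = 1/(99 + 5*(-700)) - 1*267181 = 1/(99 - 3500) - 267181 = 1/(-3401) - 267181 = -1/3401 - 267181 = -908682582/3401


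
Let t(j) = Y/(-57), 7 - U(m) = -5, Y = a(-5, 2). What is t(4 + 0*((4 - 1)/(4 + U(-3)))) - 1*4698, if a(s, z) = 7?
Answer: -267793/57 ≈ -4698.1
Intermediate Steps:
Y = 7
U(m) = 12 (U(m) = 7 - 1*(-5) = 7 + 5 = 12)
t(j) = -7/57 (t(j) = 7/(-57) = 7*(-1/57) = -7/57)
t(4 + 0*((4 - 1)/(4 + U(-3)))) - 1*4698 = -7/57 - 1*4698 = -7/57 - 4698 = -267793/57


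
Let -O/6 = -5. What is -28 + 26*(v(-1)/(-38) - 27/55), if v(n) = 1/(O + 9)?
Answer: -127849/3135 ≈ -40.781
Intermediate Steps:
O = 30 (O = -6*(-5) = 30)
v(n) = 1/39 (v(n) = 1/(30 + 9) = 1/39)
-28 + 26*(v(-1)/(-38) - 27/55) = -28 + 26*((1/39)/(-38) - 27/55) = -28 + 26*((1/39)*(-1/38) - 27*1/55) = -28 + 26*(-1/1482 - 27/55) = -28 + 26*(-40069/81510) = -28 - 40069/3135 = -127849/3135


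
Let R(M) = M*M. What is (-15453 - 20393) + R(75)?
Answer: -30221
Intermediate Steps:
R(M) = M²
(-15453 - 20393) + R(75) = (-15453 - 20393) + 75² = -35846 + 5625 = -30221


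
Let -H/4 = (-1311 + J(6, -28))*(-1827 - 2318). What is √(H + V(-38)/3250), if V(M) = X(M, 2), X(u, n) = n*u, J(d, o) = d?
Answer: I*√2285397564970/325 ≈ 4651.5*I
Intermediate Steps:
V(M) = 2*M
H = -21636900 (H = -4*(-1311 + 6)*(-1827 - 2318) = -(-5220)*(-4145) = -4*5409225 = -21636900)
√(H + V(-38)/3250) = √(-21636900 + (2*(-38))/3250) = √(-21636900 - 76*1/3250) = √(-21636900 - 38/1625) = √(-35159962538/1625) = I*√2285397564970/325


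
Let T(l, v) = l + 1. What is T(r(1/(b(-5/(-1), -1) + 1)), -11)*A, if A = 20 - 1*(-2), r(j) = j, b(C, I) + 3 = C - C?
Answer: 11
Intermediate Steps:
b(C, I) = -3 (b(C, I) = -3 + (C - C) = -3 + 0 = -3)
A = 22 (A = 20 + 2 = 22)
T(l, v) = 1 + l
T(r(1/(b(-5/(-1), -1) + 1)), -11)*A = (1 + 1/(-3 + 1))*22 = (1 + 1/(-2))*22 = (1 - ½)*22 = (½)*22 = 11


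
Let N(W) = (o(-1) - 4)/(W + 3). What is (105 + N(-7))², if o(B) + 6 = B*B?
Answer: 184041/16 ≈ 11503.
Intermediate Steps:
o(B) = -6 + B² (o(B) = -6 + B*B = -6 + B²)
N(W) = -9/(3 + W) (N(W) = ((-6 + (-1)²) - 4)/(W + 3) = ((-6 + 1) - 4)/(3 + W) = (-5 - 4)/(3 + W) = -9/(3 + W))
(105 + N(-7))² = (105 - 9/(3 - 7))² = (105 - 9/(-4))² = (105 - 9*(-¼))² = (105 + 9/4)² = (429/4)² = 184041/16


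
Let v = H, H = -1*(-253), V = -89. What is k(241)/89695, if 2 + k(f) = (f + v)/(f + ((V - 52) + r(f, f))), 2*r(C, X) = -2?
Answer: 296/8879805 ≈ 3.3334e-5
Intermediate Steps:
r(C, X) = -1 (r(C, X) = (½)*(-2) = -1)
H = 253
v = 253
k(f) = -2 + (253 + f)/(-142 + f) (k(f) = -2 + (f + 253)/(f + ((-89 - 52) - 1)) = -2 + (253 + f)/(f + (-141 - 1)) = -2 + (253 + f)/(f - 142) = -2 + (253 + f)/(-142 + f))
k(241)/89695 = ((537 - 1*241)/(-142 + 241))/89695 = ((537 - 241)/99)*(1/89695) = ((1/99)*296)*(1/89695) = (296/99)*(1/89695) = 296/8879805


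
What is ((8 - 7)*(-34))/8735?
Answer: -34/8735 ≈ -0.0038924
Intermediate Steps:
((8 - 7)*(-34))/8735 = (1*(-34))*(1/8735) = -34*1/8735 = -34/8735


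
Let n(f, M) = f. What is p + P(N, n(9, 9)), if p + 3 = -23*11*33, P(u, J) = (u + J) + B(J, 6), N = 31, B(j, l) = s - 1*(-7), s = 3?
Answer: -8302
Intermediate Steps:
B(j, l) = 10 (B(j, l) = 3 - 1*(-7) = 3 + 7 = 10)
P(u, J) = 10 + J + u (P(u, J) = (u + J) + 10 = (J + u) + 10 = 10 + J + u)
p = -8352 (p = -3 - 23*11*33 = -3 - 253*33 = -3 - 8349 = -8352)
p + P(N, n(9, 9)) = -8352 + (10 + 9 + 31) = -8352 + 50 = -8302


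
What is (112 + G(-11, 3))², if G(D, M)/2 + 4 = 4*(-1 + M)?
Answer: 14400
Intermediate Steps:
G(D, M) = -16 + 8*M (G(D, M) = -8 + 2*(4*(-1 + M)) = -8 + 2*(-4 + 4*M) = -8 + (-8 + 8*M) = -16 + 8*M)
(112 + G(-11, 3))² = (112 + (-16 + 8*3))² = (112 + (-16 + 24))² = (112 + 8)² = 120² = 14400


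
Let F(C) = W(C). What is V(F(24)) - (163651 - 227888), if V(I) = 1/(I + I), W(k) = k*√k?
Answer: 64237 + √6/576 ≈ 64237.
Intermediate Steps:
W(k) = k^(3/2)
F(C) = C^(3/2)
V(I) = 1/(2*I)
V(F(24)) - (163651 - 227888) = 1/(2*(24^(3/2))) - (163651 - 227888) = 1/(2*((48*√6))) - 1*(-64237) = (√6/288)/2 + 64237 = √6/576 + 64237 = 64237 + √6/576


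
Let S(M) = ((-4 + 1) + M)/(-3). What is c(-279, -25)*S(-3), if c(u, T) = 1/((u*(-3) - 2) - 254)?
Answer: 2/581 ≈ 0.0034423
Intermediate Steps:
c(u, T) = 1/(-256 - 3*u) (c(u, T) = 1/((-3*u - 2) - 254) = 1/((-2 - 3*u) - 254) = 1/(-256 - 3*u))
S(M) = 1 - M/3 (S(M) = (-3 + M)*(-1/3) = 1 - M/3)
c(-279, -25)*S(-3) = (-1/(256 + 3*(-279)))*(1 - 1/3*(-3)) = (-1/(256 - 837))*(1 + 1) = -1/(-581)*2 = -1*(-1/581)*2 = (1/581)*2 = 2/581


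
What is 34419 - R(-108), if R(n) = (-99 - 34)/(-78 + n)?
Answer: 6401801/186 ≈ 34418.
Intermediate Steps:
R(n) = -133/(-78 + n)
34419 - R(-108) = 34419 - (-133)/(-78 - 108) = 34419 - (-133)/(-186) = 34419 - (-133)*(-1)/186 = 34419 - 1*133/186 = 34419 - 133/186 = 6401801/186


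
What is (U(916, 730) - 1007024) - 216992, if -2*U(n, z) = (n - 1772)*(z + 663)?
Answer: -627812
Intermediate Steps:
U(n, z) = -(-1772 + n)*(663 + z)/2 (U(n, z) = -(n - 1772)*(z + 663)/2 = -(-1772 + n)*(663 + z)/2)
(U(916, 730) - 1007024) - 216992 = ((587418 + 886*730 - 663/2*916 - ½*916*730) - 1007024) - 216992 = ((587418 + 646780 - 303654 - 334340) - 1007024) - 216992 = (596204 - 1007024) - 216992 = -410820 - 216992 = -627812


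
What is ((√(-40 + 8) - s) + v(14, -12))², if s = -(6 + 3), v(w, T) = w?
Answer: 497 + 184*I*√2 ≈ 497.0 + 260.22*I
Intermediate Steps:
s = -9 (s = -1*9 = -9)
((√(-40 + 8) - s) + v(14, -12))² = ((√(-40 + 8) - 1*(-9)) + 14)² = ((√(-32) + 9) + 14)² = ((4*I*√2 + 9) + 14)² = ((9 + 4*I*√2) + 14)² = (23 + 4*I*√2)²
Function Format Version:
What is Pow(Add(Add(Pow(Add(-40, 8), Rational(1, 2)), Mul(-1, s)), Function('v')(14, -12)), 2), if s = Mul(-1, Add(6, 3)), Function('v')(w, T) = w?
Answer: Add(497, Mul(184, I, Pow(2, Rational(1, 2)))) ≈ Add(497.00, Mul(260.22, I))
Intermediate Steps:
s = -9 (s = Mul(-1, 9) = -9)
Pow(Add(Add(Pow(Add(-40, 8), Rational(1, 2)), Mul(-1, s)), Function('v')(14, -12)), 2) = Pow(Add(Add(Pow(Add(-40, 8), Rational(1, 2)), Mul(-1, -9)), 14), 2) = Pow(Add(Add(Pow(-32, Rational(1, 2)), 9), 14), 2) = Pow(Add(Add(Mul(4, I, Pow(2, Rational(1, 2))), 9), 14), 2) = Pow(Add(Add(9, Mul(4, I, Pow(2, Rational(1, 2)))), 14), 2) = Pow(Add(23, Mul(4, I, Pow(2, Rational(1, 2)))), 2)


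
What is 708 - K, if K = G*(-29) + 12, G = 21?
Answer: 1305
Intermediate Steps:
K = -597 (K = 21*(-29) + 12 = -609 + 12 = -597)
708 - K = 708 - 1*(-597) = 708 + 597 = 1305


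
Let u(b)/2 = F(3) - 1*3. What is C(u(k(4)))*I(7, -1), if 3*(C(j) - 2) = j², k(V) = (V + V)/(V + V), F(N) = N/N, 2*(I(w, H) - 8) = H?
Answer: 55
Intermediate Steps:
I(w, H) = 8 + H/2
F(N) = 1
k(V) = 1 (k(V) = (2*V)/((2*V)) = (2*V)*(1/(2*V)) = 1)
u(b) = -4 (u(b) = 2*(1 - 1*3) = 2*(1 - 3) = 2*(-2) = -4)
C(j) = 2 + j²/3
C(u(k(4)))*I(7, -1) = (2 + (⅓)*(-4)²)*(8 + (½)*(-1)) = (2 + (⅓)*16)*(8 - ½) = (2 + 16/3)*(15/2) = (22/3)*(15/2) = 55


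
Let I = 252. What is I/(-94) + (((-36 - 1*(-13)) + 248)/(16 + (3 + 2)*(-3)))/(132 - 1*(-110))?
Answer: -19917/11374 ≈ -1.7511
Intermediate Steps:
I/(-94) + (((-36 - 1*(-13)) + 248)/(16 + (3 + 2)*(-3)))/(132 - 1*(-110)) = 252/(-94) + (((-36 - 1*(-13)) + 248)/(16 + (3 + 2)*(-3)))/(132 - 1*(-110)) = 252*(-1/94) + (((-36 + 13) + 248)/(16 + 5*(-3)))/(132 + 110) = -126/47 + ((-23 + 248)/(16 - 15))/242 = -126/47 + (225/1)*(1/242) = -126/47 + (225*1)*(1/242) = -126/47 + 225*(1/242) = -126/47 + 225/242 = -19917/11374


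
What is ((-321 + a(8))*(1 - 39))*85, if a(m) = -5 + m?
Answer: 1027140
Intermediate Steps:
((-321 + a(8))*(1 - 39))*85 = ((-321 + (-5 + 8))*(1 - 39))*85 = ((-321 + 3)*(-38))*85 = -318*(-38)*85 = 12084*85 = 1027140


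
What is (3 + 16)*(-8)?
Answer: -152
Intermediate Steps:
(3 + 16)*(-8) = 19*(-8) = -152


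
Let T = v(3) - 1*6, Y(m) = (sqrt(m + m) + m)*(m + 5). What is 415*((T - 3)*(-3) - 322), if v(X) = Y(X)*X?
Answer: -212065 - 29880*sqrt(6) ≈ -2.8526e+5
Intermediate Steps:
Y(m) = (5 + m)*(m + sqrt(2)*sqrt(m)) (Y(m) = (sqrt(2*m) + m)*(5 + m) = (sqrt(2)*sqrt(m) + m)*(5 + m) = (m + sqrt(2)*sqrt(m))*(5 + m) = (5 + m)*(m + sqrt(2)*sqrt(m)))
v(X) = X*(X**2 + 5*X + sqrt(2)*X**(3/2) + 5*sqrt(2)*sqrt(X)) (v(X) = (X**2 + 5*X + sqrt(2)*X**(3/2) + 5*sqrt(2)*sqrt(X))*X = X*(X**2 + 5*X + sqrt(2)*X**(3/2) + 5*sqrt(2)*sqrt(X)))
T = 66 + 24*sqrt(6) (T = 3*(3**2 + 5*3 + sqrt(2)*3**(3/2) + 5*sqrt(2)*sqrt(3)) - 1*6 = 3*(9 + 15 + sqrt(2)*(3*sqrt(3)) + 5*sqrt(6)) - 6 = 3*(9 + 15 + 3*sqrt(6) + 5*sqrt(6)) - 6 = 3*(24 + 8*sqrt(6)) - 6 = (72 + 24*sqrt(6)) - 6 = 66 + 24*sqrt(6) ≈ 124.79)
415*((T - 3)*(-3) - 322) = 415*(((66 + 24*sqrt(6)) - 3)*(-3) - 322) = 415*((63 + 24*sqrt(6))*(-3) - 322) = 415*((-189 - 72*sqrt(6)) - 322) = 415*(-511 - 72*sqrt(6)) = -212065 - 29880*sqrt(6)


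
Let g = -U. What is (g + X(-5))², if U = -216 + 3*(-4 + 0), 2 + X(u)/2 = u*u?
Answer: 75076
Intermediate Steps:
X(u) = -4 + 2*u² (X(u) = -4 + 2*(u*u) = -4 + 2*u²)
U = -228 (U = -216 + 3*(-4) = -216 - 12 = -228)
g = 228 (g = -1*(-228) = 228)
(g + X(-5))² = (228 + (-4 + 2*(-5)²))² = (228 + (-4 + 2*25))² = (228 + (-4 + 50))² = (228 + 46)² = 274² = 75076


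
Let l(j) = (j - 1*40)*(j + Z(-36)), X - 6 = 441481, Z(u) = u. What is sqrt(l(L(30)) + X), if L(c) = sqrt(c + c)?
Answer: sqrt(442987 - 152*sqrt(15)) ≈ 665.13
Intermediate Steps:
X = 441487 (X = 6 + 441481 = 441487)
L(c) = sqrt(2)*sqrt(c) (L(c) = sqrt(2*c) = sqrt(2)*sqrt(c))
l(j) = (-40 + j)*(-36 + j) (l(j) = (j - 1*40)*(j - 36) = (j - 40)*(-36 + j) = (-40 + j)*(-36 + j))
sqrt(l(L(30)) + X) = sqrt((1440 + (sqrt(2)*sqrt(30))**2 - 76*sqrt(2)*sqrt(30)) + 441487) = sqrt((1440 + (2*sqrt(15))**2 - 152*sqrt(15)) + 441487) = sqrt((1440 + 60 - 152*sqrt(15)) + 441487) = sqrt((1500 - 152*sqrt(15)) + 441487) = sqrt(442987 - 152*sqrt(15))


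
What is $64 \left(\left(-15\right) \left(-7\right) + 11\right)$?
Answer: $7424$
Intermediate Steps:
$64 \left(\left(-15\right) \left(-7\right) + 11\right) = 64 \left(105 + 11\right) = 64 \cdot 116 = 7424$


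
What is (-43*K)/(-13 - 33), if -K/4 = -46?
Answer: 172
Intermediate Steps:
K = 184 (K = -4*(-46) = 184)
(-43*K)/(-13 - 33) = (-43*184)/(-13 - 33) = -7912/(-46) = -7912*(-1/46) = 172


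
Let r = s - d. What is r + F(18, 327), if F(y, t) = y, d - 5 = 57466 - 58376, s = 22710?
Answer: 23633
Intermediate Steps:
d = -905 (d = 5 + (57466 - 58376) = 5 - 910 = -905)
r = 23615 (r = 22710 - 1*(-905) = 22710 + 905 = 23615)
r + F(18, 327) = 23615 + 18 = 23633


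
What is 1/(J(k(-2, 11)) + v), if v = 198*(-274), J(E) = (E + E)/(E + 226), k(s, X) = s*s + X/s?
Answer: -449/24359154 ≈ -1.8433e-5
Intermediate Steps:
k(s, X) = s**2 + X/s
J(E) = 2*E/(226 + E) (J(E) = (2*E)/(226 + E) = 2*E/(226 + E))
v = -54252
1/(J(k(-2, 11)) + v) = 1/(2*((11 + (-2)**3)/(-2))/(226 + (11 + (-2)**3)/(-2)) - 54252) = 1/(2*(-(11 - 8)/2)/(226 - (11 - 8)/2) - 54252) = 1/(2*(-1/2*3)/(226 - 1/2*3) - 54252) = 1/(2*(-3/2)/(226 - 3/2) - 54252) = 1/(2*(-3/2)/(449/2) - 54252) = 1/(2*(-3/2)*(2/449) - 54252) = 1/(-6/449 - 54252) = 1/(-24359154/449) = -449/24359154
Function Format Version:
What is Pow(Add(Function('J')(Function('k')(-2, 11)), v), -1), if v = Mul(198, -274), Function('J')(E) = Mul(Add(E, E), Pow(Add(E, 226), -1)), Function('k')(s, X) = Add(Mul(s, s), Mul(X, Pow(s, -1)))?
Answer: Rational(-449, 24359154) ≈ -1.8433e-5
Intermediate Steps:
Function('k')(s, X) = Add(Pow(s, 2), Mul(X, Pow(s, -1)))
Function('J')(E) = Mul(2, E, Pow(Add(226, E), -1)) (Function('J')(E) = Mul(Mul(2, E), Pow(Add(226, E), -1)) = Mul(2, E, Pow(Add(226, E), -1)))
v = -54252
Pow(Add(Function('J')(Function('k')(-2, 11)), v), -1) = Pow(Add(Mul(2, Mul(Pow(-2, -1), Add(11, Pow(-2, 3))), Pow(Add(226, Mul(Pow(-2, -1), Add(11, Pow(-2, 3)))), -1)), -54252), -1) = Pow(Add(Mul(2, Mul(Rational(-1, 2), Add(11, -8)), Pow(Add(226, Mul(Rational(-1, 2), Add(11, -8))), -1)), -54252), -1) = Pow(Add(Mul(2, Mul(Rational(-1, 2), 3), Pow(Add(226, Mul(Rational(-1, 2), 3)), -1)), -54252), -1) = Pow(Add(Mul(2, Rational(-3, 2), Pow(Add(226, Rational(-3, 2)), -1)), -54252), -1) = Pow(Add(Mul(2, Rational(-3, 2), Pow(Rational(449, 2), -1)), -54252), -1) = Pow(Add(Mul(2, Rational(-3, 2), Rational(2, 449)), -54252), -1) = Pow(Add(Rational(-6, 449), -54252), -1) = Pow(Rational(-24359154, 449), -1) = Rational(-449, 24359154)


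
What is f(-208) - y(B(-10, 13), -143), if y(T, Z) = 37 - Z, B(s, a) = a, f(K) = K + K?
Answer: -596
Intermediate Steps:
f(K) = 2*K
f(-208) - y(B(-10, 13), -143) = 2*(-208) - (37 - 1*(-143)) = -416 - (37 + 143) = -416 - 1*180 = -416 - 180 = -596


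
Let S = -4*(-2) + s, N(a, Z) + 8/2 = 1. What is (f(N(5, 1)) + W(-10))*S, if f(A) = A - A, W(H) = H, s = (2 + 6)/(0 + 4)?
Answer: -100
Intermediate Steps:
N(a, Z) = -3 (N(a, Z) = -4 + 1 = -3)
s = 2 (s = 8/4 = 8*(¼) = 2)
f(A) = 0
S = 10 (S = -4*(-2) + 2 = 8 + 2 = 10)
(f(N(5, 1)) + W(-10))*S = (0 - 10)*10 = -10*10 = -100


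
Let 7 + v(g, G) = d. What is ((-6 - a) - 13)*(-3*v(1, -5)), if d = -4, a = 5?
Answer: -792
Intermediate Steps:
v(g, G) = -11 (v(g, G) = -7 - 4 = -11)
((-6 - a) - 13)*(-3*v(1, -5)) = ((-6 - 1*5) - 13)*(-3*(-11)) = ((-6 - 5) - 13)*33 = (-11 - 13)*33 = -24*33 = -792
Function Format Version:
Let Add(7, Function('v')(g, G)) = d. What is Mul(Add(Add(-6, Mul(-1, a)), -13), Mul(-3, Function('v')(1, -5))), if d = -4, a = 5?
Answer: -792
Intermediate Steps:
Function('v')(g, G) = -11 (Function('v')(g, G) = Add(-7, -4) = -11)
Mul(Add(Add(-6, Mul(-1, a)), -13), Mul(-3, Function('v')(1, -5))) = Mul(Add(Add(-6, Mul(-1, 5)), -13), Mul(-3, -11)) = Mul(Add(Add(-6, -5), -13), 33) = Mul(Add(-11, -13), 33) = Mul(-24, 33) = -792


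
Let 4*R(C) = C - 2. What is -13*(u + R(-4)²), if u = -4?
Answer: 91/4 ≈ 22.750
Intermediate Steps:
R(C) = -½ + C/4 (R(C) = (C - 2)/4 = (-2 + C)/4 = -½ + C/4)
-13*(u + R(-4)²) = -13*(-4 + (-½ + (¼)*(-4))²) = -13*(-4 + (-½ - 1)²) = -13*(-4 + (-3/2)²) = -13*(-4 + 9/4) = -13*(-7/4) = 91/4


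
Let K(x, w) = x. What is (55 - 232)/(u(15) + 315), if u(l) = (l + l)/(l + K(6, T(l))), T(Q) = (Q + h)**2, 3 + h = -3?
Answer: -1239/2215 ≈ -0.55937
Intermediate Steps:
h = -6 (h = -3 - 3 = -6)
T(Q) = (-6 + Q)**2 (T(Q) = (Q - 6)**2 = (-6 + Q)**2)
u(l) = 2*l/(6 + l) (u(l) = (l + l)/(l + 6) = (2*l)/(6 + l) = 2*l/(6 + l))
(55 - 232)/(u(15) + 315) = (55 - 232)/(2*15/(6 + 15) + 315) = -177/(2*15/21 + 315) = -177/(2*15*(1/21) + 315) = -177/(10/7 + 315) = -177/2215/7 = -177*7/2215 = -1239/2215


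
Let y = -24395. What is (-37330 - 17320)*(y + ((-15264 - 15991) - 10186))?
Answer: 3597937400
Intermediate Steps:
(-37330 - 17320)*(y + ((-15264 - 15991) - 10186)) = (-37330 - 17320)*(-24395 + ((-15264 - 15991) - 10186)) = -54650*(-24395 + (-31255 - 10186)) = -54650*(-24395 - 41441) = -54650*(-65836) = 3597937400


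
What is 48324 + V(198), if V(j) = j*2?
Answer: 48720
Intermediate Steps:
V(j) = 2*j
48324 + V(198) = 48324 + 2*198 = 48324 + 396 = 48720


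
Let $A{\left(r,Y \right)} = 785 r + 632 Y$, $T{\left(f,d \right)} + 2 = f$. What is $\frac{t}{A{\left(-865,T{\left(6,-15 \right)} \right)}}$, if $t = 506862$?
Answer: $- \frac{168954}{225499} \approx -0.74924$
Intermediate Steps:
$T{\left(f,d \right)} = -2 + f$
$A{\left(r,Y \right)} = 632 Y + 785 r$
$\frac{t}{A{\left(-865,T{\left(6,-15 \right)} \right)}} = \frac{506862}{632 \left(-2 + 6\right) + 785 \left(-865\right)} = \frac{506862}{632 \cdot 4 - 679025} = \frac{506862}{2528 - 679025} = \frac{506862}{-676497} = 506862 \left(- \frac{1}{676497}\right) = - \frac{168954}{225499}$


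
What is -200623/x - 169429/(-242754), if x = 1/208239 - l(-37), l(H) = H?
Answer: -5070178898432131/935190850188 ≈ -5421.5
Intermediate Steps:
x = 7704844/208239 (x = 1/208239 - 1*(-37) = 1/208239 + 37 = 7704844/208239 ≈ 37.000)
-200623/x - 169429/(-242754) = -200623/7704844/208239 - 169429/(-242754) = -200623*208239/7704844 - 169429*(-1/242754) = -41777532897/7704844 + 169429/242754 = -5070178898432131/935190850188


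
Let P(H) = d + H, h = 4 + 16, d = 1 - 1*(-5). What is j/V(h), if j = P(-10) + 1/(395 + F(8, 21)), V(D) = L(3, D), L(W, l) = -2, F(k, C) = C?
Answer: 1663/832 ≈ 1.9988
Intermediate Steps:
d = 6 (d = 1 + 5 = 6)
h = 20
V(D) = -2
P(H) = 6 + H
j = -1663/416 (j = (6 - 10) + 1/(395 + 21) = -4 + 1/416 = -1663/416 ≈ -3.9976)
j/V(h) = -1663/416/(-2) = -1663/416*(-½) = 1663/832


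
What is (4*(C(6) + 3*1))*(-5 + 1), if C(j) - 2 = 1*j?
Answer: -176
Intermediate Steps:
C(j) = 2 + j (C(j) = 2 + 1*j = 2 + j)
(4*(C(6) + 3*1))*(-5 + 1) = (4*((2 + 6) + 3*1))*(-5 + 1) = (4*(8 + 3))*(-4) = (4*11)*(-4) = 44*(-4) = -176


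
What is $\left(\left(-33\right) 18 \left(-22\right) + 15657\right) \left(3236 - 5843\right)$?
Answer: $-74886075$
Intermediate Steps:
$\left(\left(-33\right) 18 \left(-22\right) + 15657\right) \left(3236 - 5843\right) = \left(\left(-594\right) \left(-22\right) + 15657\right) \left(-2607\right) = \left(13068 + 15657\right) \left(-2607\right) = 28725 \left(-2607\right) = -74886075$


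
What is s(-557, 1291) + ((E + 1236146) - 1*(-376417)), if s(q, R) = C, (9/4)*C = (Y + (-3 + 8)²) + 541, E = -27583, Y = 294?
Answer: 14268260/9 ≈ 1.5854e+6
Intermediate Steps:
C = 3440/9 (C = 4*((294 + (-3 + 8)²) + 541)/9 = 4*((294 + 5²) + 541)/9 = 4*((294 + 25) + 541)/9 = 4*(319 + 541)/9 = (4/9)*860 = 3440/9 ≈ 382.22)
s(q, R) = 3440/9
s(-557, 1291) + ((E + 1236146) - 1*(-376417)) = 3440/9 + ((-27583 + 1236146) - 1*(-376417)) = 3440/9 + (1208563 + 376417) = 3440/9 + 1584980 = 14268260/9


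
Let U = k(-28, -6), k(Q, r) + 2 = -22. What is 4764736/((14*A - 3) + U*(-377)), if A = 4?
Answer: 4764736/9101 ≈ 523.54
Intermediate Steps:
k(Q, r) = -24 (k(Q, r) = -2 - 22 = -24)
U = -24
4764736/((14*A - 3) + U*(-377)) = 4764736/((14*4 - 3) - 24*(-377)) = 4764736/((56 - 3) + 9048) = 4764736/(53 + 9048) = 4764736/9101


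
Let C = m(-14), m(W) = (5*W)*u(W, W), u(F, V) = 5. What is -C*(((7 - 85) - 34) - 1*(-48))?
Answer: -22400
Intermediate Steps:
m(W) = 25*W (m(W) = (5*W)*5 = 25*W)
C = -350 (C = 25*(-14) = -350)
-C*(((7 - 85) - 34) - 1*(-48)) = -(-350)*(((7 - 85) - 34) - 1*(-48)) = -(-350)*((-78 - 34) + 48) = -(-350)*(-112 + 48) = -(-350)*(-64) = -1*22400 = -22400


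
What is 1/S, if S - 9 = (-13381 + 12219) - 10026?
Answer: -1/11179 ≈ -8.9453e-5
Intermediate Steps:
S = -11179 (S = 9 + ((-13381 + 12219) - 10026) = 9 + (-1162 - 10026) = 9 - 11188 = -11179)
1/S = 1/(-11179) = -1/11179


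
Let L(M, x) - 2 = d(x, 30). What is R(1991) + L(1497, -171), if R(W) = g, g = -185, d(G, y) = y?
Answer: -153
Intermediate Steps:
L(M, x) = 32 (L(M, x) = 2 + 30 = 32)
R(W) = -185
R(1991) + L(1497, -171) = -185 + 32 = -153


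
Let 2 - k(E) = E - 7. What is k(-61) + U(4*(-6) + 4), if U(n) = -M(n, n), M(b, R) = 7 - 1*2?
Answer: 65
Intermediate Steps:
M(b, R) = 5 (M(b, R) = 7 - 2 = 5)
k(E) = 9 - E (k(E) = 2 - (E - 7) = 2 - (-7 + E) = 2 + (7 - E) = 9 - E)
U(n) = -5 (U(n) = -1*5 = -5)
k(-61) + U(4*(-6) + 4) = (9 - 1*(-61)) - 5 = (9 + 61) - 5 = 70 - 5 = 65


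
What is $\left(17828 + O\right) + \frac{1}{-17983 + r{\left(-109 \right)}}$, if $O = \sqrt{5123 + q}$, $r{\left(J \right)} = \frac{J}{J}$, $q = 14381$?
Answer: $\frac{320583095}{17982} + 4 \sqrt{1219} \approx 17968.0$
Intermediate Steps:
$r{\left(J \right)} = 1$
$O = 4 \sqrt{1219}$ ($O = \sqrt{5123 + 14381} = \sqrt{19504} = 4 \sqrt{1219} \approx 139.66$)
$\left(17828 + O\right) + \frac{1}{-17983 + r{\left(-109 \right)}} = \left(17828 + 4 \sqrt{1219}\right) + \frac{1}{-17983 + 1} = \left(17828 + 4 \sqrt{1219}\right) + \frac{1}{-17982} = \left(17828 + 4 \sqrt{1219}\right) - \frac{1}{17982} = \frac{320583095}{17982} + 4 \sqrt{1219}$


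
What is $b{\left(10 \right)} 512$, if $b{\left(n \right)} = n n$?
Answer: $51200$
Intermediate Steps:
$b{\left(n \right)} = n^{2}$
$b{\left(10 \right)} 512 = 10^{2} \cdot 512 = 100 \cdot 512 = 51200$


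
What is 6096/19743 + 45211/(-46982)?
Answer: -202066167/309188542 ≈ -0.65354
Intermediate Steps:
6096/19743 + 45211/(-46982) = 6096*(1/19743) + 45211*(-1/46982) = 2032/6581 - 45211/46982 = -202066167/309188542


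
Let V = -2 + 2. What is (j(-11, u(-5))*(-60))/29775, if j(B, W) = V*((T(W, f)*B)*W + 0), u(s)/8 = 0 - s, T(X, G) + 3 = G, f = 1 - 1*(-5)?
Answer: 0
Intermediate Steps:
f = 6 (f = 1 + 5 = 6)
T(X, G) = -3 + G
V = 0
u(s) = -8*s (u(s) = 8*(0 - s) = 8*(-s) = -8*s)
j(B, W) = 0 (j(B, W) = 0*(((-3 + 6)*B)*W + 0) = 0*((3*B)*W + 0) = 0*(3*B*W + 0) = 0*(3*B*W) = 0)
(j(-11, u(-5))*(-60))/29775 = (0*(-60))/29775 = 0*(1/29775) = 0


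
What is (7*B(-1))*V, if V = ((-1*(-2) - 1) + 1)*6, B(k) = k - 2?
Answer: -252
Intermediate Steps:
B(k) = -2 + k
V = 12 (V = ((2 - 1) + 1)*6 = (1 + 1)*6 = 2*6 = 12)
(7*B(-1))*V = (7*(-2 - 1))*12 = (7*(-3))*12 = -21*12 = -252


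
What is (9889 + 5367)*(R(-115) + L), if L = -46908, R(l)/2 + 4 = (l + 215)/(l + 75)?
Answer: -715826776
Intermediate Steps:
R(l) = -8 + 2*(215 + l)/(75 + l) (R(l) = -8 + 2*((l + 215)/(l + 75)) = -8 + 2*((215 + l)/(75 + l)) = -8 + 2*(215 + l)/(75 + l))
(9889 + 5367)*(R(-115) + L) = (9889 + 5367)*(2*(-85 - 3*(-115))/(75 - 115) - 46908) = 15256*(2*(-85 + 345)/(-40) - 46908) = 15256*(2*(-1/40)*260 - 46908) = 15256*(-13 - 46908) = 15256*(-46921) = -715826776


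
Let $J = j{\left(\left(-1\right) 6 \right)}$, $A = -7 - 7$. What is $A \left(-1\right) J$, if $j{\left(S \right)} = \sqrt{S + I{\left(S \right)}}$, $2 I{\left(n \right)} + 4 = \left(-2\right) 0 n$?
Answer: $28 i \sqrt{2} \approx 39.598 i$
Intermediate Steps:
$I{\left(n \right)} = -2$ ($I{\left(n \right)} = -2 + \frac{\left(-2\right) 0 n}{2} = -2 + \frac{0 n}{2} = -2 + \frac{1}{2} \cdot 0 = -2 + 0 = -2$)
$A = -14$
$j{\left(S \right)} = \sqrt{-2 + S}$ ($j{\left(S \right)} = \sqrt{S - 2} = \sqrt{-2 + S}$)
$J = 2 i \sqrt{2}$ ($J = \sqrt{-2 - 6} = \sqrt{-8} = 2 i \sqrt{2} \approx 2.8284 i$)
$A \left(-1\right) J = \left(-14\right) \left(-1\right) 2 i \sqrt{2} = 14 \cdot 2 i \sqrt{2} = 28 i \sqrt{2}$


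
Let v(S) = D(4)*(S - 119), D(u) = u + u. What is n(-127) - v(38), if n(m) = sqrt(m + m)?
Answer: 648 + I*sqrt(254) ≈ 648.0 + 15.937*I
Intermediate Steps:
D(u) = 2*u
n(m) = sqrt(2)*sqrt(m) (n(m) = sqrt(2*m) = sqrt(2)*sqrt(m))
v(S) = -952 + 8*S (v(S) = (2*4)*(S - 119) = 8*(-119 + S) = -952 + 8*S)
n(-127) - v(38) = sqrt(2)*sqrt(-127) - (-952 + 8*38) = sqrt(2)*(I*sqrt(127)) - (-952 + 304) = I*sqrt(254) - 1*(-648) = I*sqrt(254) + 648 = 648 + I*sqrt(254)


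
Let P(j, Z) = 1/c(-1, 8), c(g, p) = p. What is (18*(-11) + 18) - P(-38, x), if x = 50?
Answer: -1441/8 ≈ -180.13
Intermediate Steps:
P(j, Z) = ⅛ (P(j, Z) = 1/8 = ⅛)
(18*(-11) + 18) - P(-38, x) = (18*(-11) + 18) - 1*⅛ = (-198 + 18) - ⅛ = -180 - ⅛ = -1441/8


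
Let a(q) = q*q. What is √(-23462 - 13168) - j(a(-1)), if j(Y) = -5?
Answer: 5 + 3*I*√4070 ≈ 5.0 + 191.39*I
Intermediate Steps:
a(q) = q²
√(-23462 - 13168) - j(a(-1)) = √(-23462 - 13168) - 1*(-5) = √(-36630) + 5 = 3*I*√4070 + 5 = 5 + 3*I*√4070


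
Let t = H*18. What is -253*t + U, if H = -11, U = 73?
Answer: 50167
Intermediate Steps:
t = -198 (t = -11*18 = -198)
-253*t + U = -253*(-198) + 73 = 50094 + 73 = 50167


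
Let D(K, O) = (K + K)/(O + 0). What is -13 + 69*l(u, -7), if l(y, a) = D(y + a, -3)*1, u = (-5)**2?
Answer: -841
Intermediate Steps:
D(K, O) = 2*K/O (D(K, O) = (2*K)/O = 2*K/O)
u = 25
l(y, a) = -2*a/3 - 2*y/3 (l(y, a) = (2*(y + a)/(-3))*1 = (2*(a + y)*(-1/3))*1 = (-2*a/3 - 2*y/3)*1 = -2*a/3 - 2*y/3)
-13 + 69*l(u, -7) = -13 + 69*(-2/3*(-7) - 2/3*25) = -13 + 69*(14/3 - 50/3) = -13 + 69*(-12) = -13 - 828 = -841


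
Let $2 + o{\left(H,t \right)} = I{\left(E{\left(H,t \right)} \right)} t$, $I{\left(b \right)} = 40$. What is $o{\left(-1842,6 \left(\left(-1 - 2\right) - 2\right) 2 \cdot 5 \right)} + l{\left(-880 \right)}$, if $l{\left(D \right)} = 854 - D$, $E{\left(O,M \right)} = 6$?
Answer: $-10268$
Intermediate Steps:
$o{\left(H,t \right)} = -2 + 40 t$
$o{\left(-1842,6 \left(\left(-1 - 2\right) - 2\right) 2 \cdot 5 \right)} + l{\left(-880 \right)} = \left(-2 + 40 \cdot 6 \left(\left(-1 - 2\right) - 2\right) 2 \cdot 5\right) + \left(854 - -880\right) = \left(-2 + 40 \cdot 6 \left(-3 - 2\right) 2 \cdot 5\right) + \left(854 + 880\right) = \left(-2 + 40 \cdot 6 \left(-5\right) 2 \cdot 5\right) + 1734 = \left(-2 + 40 \cdot 6 \left(\left(-10\right) 5\right)\right) + 1734 = \left(-2 + 40 \cdot 6 \left(-50\right)\right) + 1734 = \left(-2 + 40 \left(-300\right)\right) + 1734 = \left(-2 - 12000\right) + 1734 = -12002 + 1734 = -10268$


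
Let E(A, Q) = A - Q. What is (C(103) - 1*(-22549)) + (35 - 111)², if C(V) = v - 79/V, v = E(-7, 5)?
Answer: 2916160/103 ≈ 28312.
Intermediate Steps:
v = -12 (v = -7 - 1*5 = -7 - 5 = -12)
C(V) = -12 - 79/V
(C(103) - 1*(-22549)) + (35 - 111)² = ((-12 - 79/103) - 1*(-22549)) + (35 - 111)² = ((-12 - 79*1/103) + 22549) + (-76)² = ((-12 - 79/103) + 22549) + 5776 = (-1315/103 + 22549) + 5776 = 2321232/103 + 5776 = 2916160/103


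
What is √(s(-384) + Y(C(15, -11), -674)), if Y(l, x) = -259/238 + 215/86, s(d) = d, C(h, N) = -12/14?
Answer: 2*I*√27642/17 ≈ 19.56*I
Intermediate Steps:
C(h, N) = -6/7 (C(h, N) = -12*1/14 = -6/7)
Y(l, x) = 24/17 (Y(l, x) = -259*1/238 + 215*(1/86) = -37/34 + 5/2 = 24/17)
√(s(-384) + Y(C(15, -11), -674)) = √(-384 + 24/17) = √(-6504/17) = 2*I*√27642/17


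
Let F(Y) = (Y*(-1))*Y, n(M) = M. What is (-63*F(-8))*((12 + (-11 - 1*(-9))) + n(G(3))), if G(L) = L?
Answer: 52416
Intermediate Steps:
F(Y) = -Y**2 (F(Y) = (-Y)*Y = -Y**2)
(-63*F(-8))*((12 + (-11 - 1*(-9))) + n(G(3))) = (-(-63)*(-8)**2)*((12 + (-11 - 1*(-9))) + 3) = (-(-63)*64)*((12 + (-11 + 9)) + 3) = (-63*(-64))*((12 - 2) + 3) = 4032*(10 + 3) = 4032*13 = 52416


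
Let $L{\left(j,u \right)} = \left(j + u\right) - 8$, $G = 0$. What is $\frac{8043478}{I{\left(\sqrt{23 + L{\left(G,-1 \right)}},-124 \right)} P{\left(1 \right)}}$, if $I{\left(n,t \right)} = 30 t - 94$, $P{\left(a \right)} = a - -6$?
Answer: $- \frac{4021739}{13349} \approx -301.28$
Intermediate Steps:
$P{\left(a \right)} = 6 + a$ ($P{\left(a \right)} = a + 6 = 6 + a$)
$L{\left(j,u \right)} = -8 + j + u$
$I{\left(n,t \right)} = -94 + 30 t$
$\frac{8043478}{I{\left(\sqrt{23 + L{\left(G,-1 \right)}},-124 \right)} P{\left(1 \right)}} = \frac{8043478}{\left(-94 + 30 \left(-124\right)\right) \left(6 + 1\right)} = \frac{8043478}{\left(-94 - 3720\right) 7} = \frac{8043478}{\left(-3814\right) 7} = \frac{8043478}{-26698} = 8043478 \left(- \frac{1}{26698}\right) = - \frac{4021739}{13349}$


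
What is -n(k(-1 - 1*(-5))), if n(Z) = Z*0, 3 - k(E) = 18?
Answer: 0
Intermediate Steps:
k(E) = -15 (k(E) = 3 - 1*18 = 3 - 18 = -15)
n(Z) = 0
-n(k(-1 - 1*(-5))) = -1*0 = 0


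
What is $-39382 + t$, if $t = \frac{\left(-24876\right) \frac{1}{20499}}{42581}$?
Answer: $- \frac{11458428136978}{290955973} \approx -39382.0$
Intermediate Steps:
$t = - \frac{8292}{290955973}$ ($t = \left(-24876\right) \frac{1}{20499} \cdot \frac{1}{42581} = \left(- \frac{8292}{6833}\right) \frac{1}{42581} = - \frac{8292}{290955973} \approx -2.8499 \cdot 10^{-5}$)
$-39382 + t = -39382 - \frac{8292}{290955973} = - \frac{11458428136978}{290955973}$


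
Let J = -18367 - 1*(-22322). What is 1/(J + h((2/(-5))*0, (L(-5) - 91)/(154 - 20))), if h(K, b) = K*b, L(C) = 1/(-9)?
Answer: 1/3955 ≈ 0.00025284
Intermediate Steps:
L(C) = -⅑ (L(C) = 1*(-⅑) = -⅑)
J = 3955 (J = -18367 + 22322 = 3955)
1/(J + h((2/(-5))*0, (L(-5) - 91)/(154 - 20))) = 1/(3955 + ((2/(-5))*0)*((-⅑ - 91)/(154 - 20))) = 1/(3955 + (-⅕*2*0)*(-820/9/134)) = 1/(3955 + (-⅖*0)*(-820/9*1/134)) = 1/(3955 + 0*(-410/603)) = 1/(3955 + 0) = 1/3955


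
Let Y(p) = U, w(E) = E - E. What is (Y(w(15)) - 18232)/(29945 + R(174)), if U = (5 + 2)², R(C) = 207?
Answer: -18183/30152 ≈ -0.60304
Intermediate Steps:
w(E) = 0
U = 49 (U = 7² = 49)
Y(p) = 49
(Y(w(15)) - 18232)/(29945 + R(174)) = (49 - 18232)/(29945 + 207) = -18183/30152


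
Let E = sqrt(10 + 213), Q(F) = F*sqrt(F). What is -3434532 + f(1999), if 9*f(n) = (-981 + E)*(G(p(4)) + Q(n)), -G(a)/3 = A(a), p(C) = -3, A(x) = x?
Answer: -3435513 + sqrt(223) - 217891*sqrt(1999) + 1999*sqrt(445777)/9 ≈ -1.3029e+7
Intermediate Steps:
G(a) = -3*a
Q(F) = F**(3/2)
E = sqrt(223) ≈ 14.933
f(n) = (-981 + sqrt(223))*(9 + n**(3/2))/9 (f(n) = ((-981 + sqrt(223))*(-3*(-3) + n**(3/2)))/9 = ((-981 + sqrt(223))*(9 + n**(3/2)))/9 = (-981 + sqrt(223))*(9 + n**(3/2))/9)
-3434532 + f(1999) = -3434532 + (-981 + sqrt(223) - 217891*sqrt(1999) + sqrt(223)*1999**(3/2)/9) = -3434532 + (-981 + sqrt(223) - 217891*sqrt(1999) + sqrt(223)*(1999*sqrt(1999))/9) = -3434532 + (-981 + sqrt(223) - 217891*sqrt(1999) + 1999*sqrt(445777)/9) = -3435513 + sqrt(223) - 217891*sqrt(1999) + 1999*sqrt(445777)/9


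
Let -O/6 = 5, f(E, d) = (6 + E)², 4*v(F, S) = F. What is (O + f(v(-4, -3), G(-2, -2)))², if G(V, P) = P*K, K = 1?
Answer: 25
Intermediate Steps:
G(V, P) = P (G(V, P) = P*1 = P)
v(F, S) = F/4
O = -30 (O = -6*5 = -30)
(O + f(v(-4, -3), G(-2, -2)))² = (-30 + (6 + (¼)*(-4))²)² = (-30 + (6 - 1)²)² = (-30 + 5²)² = (-30 + 25)² = (-5)² = 25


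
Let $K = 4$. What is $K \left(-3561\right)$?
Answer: $-14244$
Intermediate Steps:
$K \left(-3561\right) = 4 \left(-3561\right) = -14244$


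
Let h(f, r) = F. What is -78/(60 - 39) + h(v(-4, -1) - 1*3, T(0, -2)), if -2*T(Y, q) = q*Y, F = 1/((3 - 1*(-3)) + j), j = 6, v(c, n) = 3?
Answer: -305/84 ≈ -3.6310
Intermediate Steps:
F = 1/12 (F = 1/((3 - 1*(-3)) + 6) = 1/((3 + 3) + 6) = 1/(6 + 6) = 1/12 ≈ 0.083333)
T(Y, q) = -Y*q/2 (T(Y, q) = -q*Y/2 = -Y*q/2)
h(f, r) = 1/12
-78/(60 - 39) + h(v(-4, -1) - 1*3, T(0, -2)) = -78/(60 - 39) + 1/12 = -78/21 + 1/12 = -78*1/21 + 1/12 = -26/7 + 1/12 = -305/84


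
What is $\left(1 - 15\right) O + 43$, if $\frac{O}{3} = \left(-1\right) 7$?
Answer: $337$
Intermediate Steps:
$O = -21$ ($O = 3 \left(\left(-1\right) 7\right) = 3 \left(-7\right) = -21$)
$\left(1 - 15\right) O + 43 = \left(1 - 15\right) \left(-21\right) + 43 = \left(-14\right) \left(-21\right) + 43 = 294 + 43 = 337$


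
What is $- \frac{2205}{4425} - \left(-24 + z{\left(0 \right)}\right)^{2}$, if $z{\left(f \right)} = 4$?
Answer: $- \frac{118147}{295} \approx -400.5$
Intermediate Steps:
$- \frac{2205}{4425} - \left(-24 + z{\left(0 \right)}\right)^{2} = - \frac{2205}{4425} - \left(-24 + 4\right)^{2} = \left(-2205\right) \frac{1}{4425} - \left(-20\right)^{2} = - \frac{147}{295} - 400 = - \frac{118147}{295}$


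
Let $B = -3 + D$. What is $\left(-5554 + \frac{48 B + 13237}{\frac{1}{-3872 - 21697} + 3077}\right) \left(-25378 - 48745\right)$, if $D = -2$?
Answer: $\frac{32364558203235265}{78675812} \approx 4.1137 \cdot 10^{8}$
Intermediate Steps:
$B = -5$ ($B = -3 - 2 = -5$)
$\left(-5554 + \frac{48 B + 13237}{\frac{1}{-3872 - 21697} + 3077}\right) \left(-25378 - 48745\right) = \left(-5554 + \frac{48 \left(-5\right) + 13237}{\frac{1}{-3872 - 21697} + 3077}\right) \left(-25378 - 48745\right) = \left(-5554 + \frac{-240 + 13237}{\frac{1}{-25569} + 3077}\right) \left(-74123\right) = \left(-5554 + \frac{12997}{- \frac{1}{25569} + 3077}\right) \left(-74123\right) = \left(-5554 + \frac{12997}{\frac{78675812}{25569}}\right) \left(-74123\right) = \left(-5554 + 12997 \cdot \frac{25569}{78675812}\right) \left(-74123\right) = \left(-5554 + \frac{332320293}{78675812}\right) \left(-74123\right) = \left(- \frac{436633139555}{78675812}\right) \left(-74123\right) = \frac{32364558203235265}{78675812}$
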